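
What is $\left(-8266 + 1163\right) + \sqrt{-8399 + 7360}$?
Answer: $-7103 + i \sqrt{1039} \approx -7103.0 + 32.234 i$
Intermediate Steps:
$\left(-8266 + 1163\right) + \sqrt{-8399 + 7360} = -7103 + \sqrt{-1039} = -7103 + i \sqrt{1039}$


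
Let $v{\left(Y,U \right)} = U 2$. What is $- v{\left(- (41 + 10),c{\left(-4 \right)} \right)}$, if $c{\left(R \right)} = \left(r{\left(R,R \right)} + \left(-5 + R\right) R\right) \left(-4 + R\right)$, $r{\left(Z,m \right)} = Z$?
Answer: $512$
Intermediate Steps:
$c{\left(R \right)} = \left(-4 + R\right) \left(R + R \left(-5 + R\right)\right)$ ($c{\left(R \right)} = \left(R + \left(-5 + R\right) R\right) \left(-4 + R\right) = \left(R + R \left(-5 + R\right)\right) \left(-4 + R\right) = \left(-4 + R\right) \left(R + R \left(-5 + R\right)\right)$)
$v{\left(Y,U \right)} = 2 U$
$- v{\left(- (41 + 10),c{\left(-4 \right)} \right)} = - 2 \left(- 4 \left(16 + \left(-4\right)^{2} - -32\right)\right) = - 2 \left(- 4 \left(16 + 16 + 32\right)\right) = - 2 \left(\left(-4\right) 64\right) = - 2 \left(-256\right) = \left(-1\right) \left(-512\right) = 512$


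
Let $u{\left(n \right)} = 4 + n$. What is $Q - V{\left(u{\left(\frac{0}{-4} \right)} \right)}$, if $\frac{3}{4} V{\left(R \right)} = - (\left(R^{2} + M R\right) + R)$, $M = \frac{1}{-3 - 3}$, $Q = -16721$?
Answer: $- \frac{150257}{9} \approx -16695.0$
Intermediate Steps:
$M = - \frac{1}{6}$ ($M = \frac{1}{-6} = - \frac{1}{6} \approx -0.16667$)
$V{\left(R \right)} = - \frac{10 R}{9} - \frac{4 R^{2}}{3}$ ($V{\left(R \right)} = \frac{4 \left(- (\left(R^{2} - \frac{R}{6}\right) + R)\right)}{3} = \frac{4 \left(- (R^{2} + \frac{5 R}{6})\right)}{3} = \frac{4 \left(- R^{2} - \frac{5 R}{6}\right)}{3} = - \frac{10 R}{9} - \frac{4 R^{2}}{3}$)
$Q - V{\left(u{\left(\frac{0}{-4} \right)} \right)} = -16721 - - \frac{2 \left(4 + \frac{0}{-4}\right) \left(5 + 6 \left(4 + \frac{0}{-4}\right)\right)}{9} = -16721 - - \frac{2 \left(4 + 0 \left(- \frac{1}{4}\right)\right) \left(5 + 6 \left(4 + 0 \left(- \frac{1}{4}\right)\right)\right)}{9} = -16721 - - \frac{2 \left(4 + 0\right) \left(5 + 6 \left(4 + 0\right)\right)}{9} = -16721 - \left(- \frac{2}{9}\right) 4 \left(5 + 6 \cdot 4\right) = -16721 - \left(- \frac{2}{9}\right) 4 \left(5 + 24\right) = -16721 - \left(- \frac{2}{9}\right) 4 \cdot 29 = -16721 - - \frac{232}{9} = -16721 + \frac{232}{9} = - \frac{150257}{9}$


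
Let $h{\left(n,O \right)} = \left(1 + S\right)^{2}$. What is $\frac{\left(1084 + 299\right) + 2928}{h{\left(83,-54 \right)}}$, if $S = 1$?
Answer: $\frac{4311}{4} \approx 1077.8$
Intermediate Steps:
$h{\left(n,O \right)} = 4$ ($h{\left(n,O \right)} = \left(1 + 1\right)^{2} = 2^{2} = 4$)
$\frac{\left(1084 + 299\right) + 2928}{h{\left(83,-54 \right)}} = \frac{\left(1084 + 299\right) + 2928}{4} = \left(1383 + 2928\right) \frac{1}{4} = 4311 \cdot \frac{1}{4} = \frac{4311}{4}$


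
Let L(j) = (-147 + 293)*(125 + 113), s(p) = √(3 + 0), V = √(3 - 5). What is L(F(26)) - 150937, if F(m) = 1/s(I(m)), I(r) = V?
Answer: -116189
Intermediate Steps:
V = I*√2 (V = √(-2) = I*√2 ≈ 1.4142*I)
I(r) = I*√2
s(p) = √3
F(m) = √3/3 (F(m) = 1/(√3) = √3/3)
L(j) = 34748 (L(j) = 146*238 = 34748)
L(F(26)) - 150937 = 34748 - 150937 = -116189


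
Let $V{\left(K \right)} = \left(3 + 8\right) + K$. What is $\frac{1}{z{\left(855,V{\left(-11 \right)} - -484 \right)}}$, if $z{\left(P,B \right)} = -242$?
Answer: $- \frac{1}{242} \approx -0.0041322$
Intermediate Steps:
$V{\left(K \right)} = 11 + K$
$\frac{1}{z{\left(855,V{\left(-11 \right)} - -484 \right)}} = \frac{1}{-242} = - \frac{1}{242}$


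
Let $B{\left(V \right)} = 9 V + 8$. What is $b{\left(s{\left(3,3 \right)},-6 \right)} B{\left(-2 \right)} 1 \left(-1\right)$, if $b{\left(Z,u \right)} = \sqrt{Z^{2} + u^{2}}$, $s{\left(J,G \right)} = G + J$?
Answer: $60 \sqrt{2} \approx 84.853$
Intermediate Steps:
$B{\left(V \right)} = 8 + 9 V$
$b{\left(s{\left(3,3 \right)},-6 \right)} B{\left(-2 \right)} 1 \left(-1\right) = \sqrt{\left(3 + 3\right)^{2} + \left(-6\right)^{2}} \left(8 + 9 \left(-2\right)\right) 1 \left(-1\right) = \sqrt{6^{2} + 36} \left(8 - 18\right) \left(-1\right) = \sqrt{36 + 36} \left(-10\right) \left(-1\right) = \sqrt{72} \left(-10\right) \left(-1\right) = 6 \sqrt{2} \left(-10\right) \left(-1\right) = - 60 \sqrt{2} \left(-1\right) = 60 \sqrt{2}$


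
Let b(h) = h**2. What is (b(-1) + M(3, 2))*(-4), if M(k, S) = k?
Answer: -16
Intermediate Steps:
(b(-1) + M(3, 2))*(-4) = ((-1)**2 + 3)*(-4) = (1 + 3)*(-4) = 4*(-4) = -16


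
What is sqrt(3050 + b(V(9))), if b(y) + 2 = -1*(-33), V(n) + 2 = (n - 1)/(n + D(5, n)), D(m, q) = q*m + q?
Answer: sqrt(3081) ≈ 55.507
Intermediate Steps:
D(m, q) = q + m*q (D(m, q) = m*q + q = q + m*q)
V(n) = -2 + (-1 + n)/(7*n) (V(n) = -2 + (n - 1)/(n + n*(1 + 5)) = -2 + (-1 + n)/(n + n*6) = -2 + (-1 + n)/(n + 6*n) = -2 + (-1 + n)/((7*n)) = -2 + (-1 + n)*(1/(7*n)) = -2 + (-1 + n)/(7*n))
b(y) = 31 (b(y) = -2 - 1*(-33) = -2 + 33 = 31)
sqrt(3050 + b(V(9))) = sqrt(3050 + 31) = sqrt(3081)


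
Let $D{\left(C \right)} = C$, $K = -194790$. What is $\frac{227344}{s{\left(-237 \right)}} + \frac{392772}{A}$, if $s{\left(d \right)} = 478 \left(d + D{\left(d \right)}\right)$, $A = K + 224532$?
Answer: $\frac{3426228014}{280779351} \approx 12.203$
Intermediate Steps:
$A = 29742$ ($A = -194790 + 224532 = 29742$)
$s{\left(d \right)} = 956 d$ ($s{\left(d \right)} = 478 \left(d + d\right) = 478 \cdot 2 d = 956 d$)
$\frac{227344}{s{\left(-237 \right)}} + \frac{392772}{A} = \frac{227344}{956 \left(-237\right)} + \frac{392772}{29742} = \frac{227344}{-226572} + 392772 \cdot \frac{1}{29742} = 227344 \left(- \frac{1}{226572}\right) + \frac{65462}{4957} = - \frac{56836}{56643} + \frac{65462}{4957} = \frac{3426228014}{280779351}$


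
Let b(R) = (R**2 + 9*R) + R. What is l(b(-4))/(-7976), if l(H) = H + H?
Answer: 6/997 ≈ 0.0060181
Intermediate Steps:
b(R) = R**2 + 10*R
l(H) = 2*H
l(b(-4))/(-7976) = (2*(-4*(10 - 4)))/(-7976) = (2*(-4*6))*(-1/7976) = (2*(-24))*(-1/7976) = -48*(-1/7976) = 6/997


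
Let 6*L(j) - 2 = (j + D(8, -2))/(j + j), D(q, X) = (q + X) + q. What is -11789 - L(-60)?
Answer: -4244183/360 ≈ -11789.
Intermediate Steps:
D(q, X) = X + 2*q (D(q, X) = (X + q) + q = X + 2*q)
L(j) = ⅓ + (14 + j)/(12*j) (L(j) = ⅓ + ((j + (-2 + 2*8))/(j + j))/6 = ⅓ + ((j + (-2 + 16))/((2*j)))/6 = ⅓ + ((j + 14)*(1/(2*j)))/6 = ⅓ + ((14 + j)*(1/(2*j)))/6 = ⅓ + ((14 + j)/(2*j))/6 = ⅓ + (14 + j)/(12*j))
-11789 - L(-60) = -11789 - (14 + 5*(-60))/(12*(-60)) = -11789 - (-1)*(14 - 300)/(12*60) = -11789 - (-1)*(-286)/(12*60) = -11789 - 1*143/360 = -11789 - 143/360 = -4244183/360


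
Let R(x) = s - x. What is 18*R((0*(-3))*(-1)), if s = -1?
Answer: -18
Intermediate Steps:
R(x) = -1 - x
18*R((0*(-3))*(-1)) = 18*(-1 - 0*(-3)*(-1)) = 18*(-1 - 0*(-1)) = 18*(-1 - 1*0) = 18*(-1 + 0) = 18*(-1) = -18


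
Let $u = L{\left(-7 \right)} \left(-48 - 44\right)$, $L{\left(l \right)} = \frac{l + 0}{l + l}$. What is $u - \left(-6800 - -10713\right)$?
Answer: $-3959$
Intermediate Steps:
$L{\left(l \right)} = \frac{1}{2}$ ($L{\left(l \right)} = \frac{l}{2 l} = l \frac{1}{2 l} = \frac{1}{2}$)
$u = -46$ ($u = \frac{-48 - 44}{2} = \frac{1}{2} \left(-92\right) = -46$)
$u - \left(-6800 - -10713\right) = -46 - \left(-6800 - -10713\right) = -46 - \left(-6800 + 10713\right) = -46 - 3913 = -3959$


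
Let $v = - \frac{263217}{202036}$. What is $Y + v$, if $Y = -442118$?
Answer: $- \frac{89324015465}{202036} \approx -4.4212 \cdot 10^{5}$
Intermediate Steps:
$v = - \frac{263217}{202036}$ ($v = \left(-263217\right) \frac{1}{202036} = - \frac{263217}{202036} \approx -1.3028$)
$Y + v = -442118 - \frac{263217}{202036} = - \frac{89324015465}{202036}$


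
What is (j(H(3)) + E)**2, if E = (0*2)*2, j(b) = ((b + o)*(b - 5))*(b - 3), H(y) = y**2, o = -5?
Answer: 9216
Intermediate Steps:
j(b) = (-5 + b)**2*(-3 + b) (j(b) = ((b - 5)*(b - 5))*(b - 3) = ((-5 + b)*(-5 + b))*(-3 + b) = (-5 + b)**2*(-3 + b))
E = 0 (E = 0*2 = 0)
(j(H(3)) + E)**2 = ((-75 + (3**2)**3 - 13*(3**2)**2 + 55*3**2) + 0)**2 = ((-75 + 9**3 - 13*9**2 + 55*9) + 0)**2 = ((-75 + 729 - 13*81 + 495) + 0)**2 = ((-75 + 729 - 1053 + 495) + 0)**2 = (96 + 0)**2 = 96**2 = 9216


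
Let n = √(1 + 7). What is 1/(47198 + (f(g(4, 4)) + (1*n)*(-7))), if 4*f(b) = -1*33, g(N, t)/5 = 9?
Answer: 755036/35629953809 + 224*√2/35629953809 ≈ 2.1200e-5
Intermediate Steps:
g(N, t) = 45 (g(N, t) = 5*9 = 45)
f(b) = -33/4 (f(b) = (-1*33)/4 = (¼)*(-33) = -33/4)
n = 2*√2 (n = √8 = 2*√2 ≈ 2.8284)
1/(47198 + (f(g(4, 4)) + (1*n)*(-7))) = 1/(47198 + (-33/4 + (1*(2*√2))*(-7))) = 1/(47198 + (-33/4 + (2*√2)*(-7))) = 1/(47198 + (-33/4 - 14*√2)) = 1/(188759/4 - 14*√2)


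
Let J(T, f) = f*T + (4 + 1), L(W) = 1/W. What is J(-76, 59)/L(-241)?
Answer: 1079439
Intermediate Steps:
J(T, f) = 5 + T*f (J(T, f) = T*f + 5 = 5 + T*f)
J(-76, 59)/L(-241) = (5 - 76*59)/(1/(-241)) = (5 - 4484)/(-1/241) = -4479*(-241) = 1079439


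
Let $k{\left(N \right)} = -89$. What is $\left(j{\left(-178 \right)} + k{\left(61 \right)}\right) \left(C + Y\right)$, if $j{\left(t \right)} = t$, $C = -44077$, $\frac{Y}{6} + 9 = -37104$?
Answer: $71223585$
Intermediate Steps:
$Y = -222678$ ($Y = -54 + 6 \left(-37104\right) = -54 - 222624 = -222678$)
$\left(j{\left(-178 \right)} + k{\left(61 \right)}\right) \left(C + Y\right) = \left(-178 - 89\right) \left(-44077 - 222678\right) = \left(-267\right) \left(-266755\right) = 71223585$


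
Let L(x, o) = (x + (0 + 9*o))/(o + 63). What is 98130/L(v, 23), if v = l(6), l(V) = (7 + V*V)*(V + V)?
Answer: 2813060/241 ≈ 11672.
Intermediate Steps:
l(V) = 2*V*(7 + V²) (l(V) = (7 + V²)*(2*V) = 2*V*(7 + V²))
v = 516 (v = 2*6*(7 + 6²) = 2*6*(7 + 36) = 2*6*43 = 516)
L(x, o) = (x + 9*o)/(63 + o)
98130/L(v, 23) = 98130/(((516 + 9*23)/(63 + 23))) = 98130/(((516 + 207)/86)) = 98130/(((1/86)*723)) = 98130/(723/86) = 98130*(86/723) = 2813060/241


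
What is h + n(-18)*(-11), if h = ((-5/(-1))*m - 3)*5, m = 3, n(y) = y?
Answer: 258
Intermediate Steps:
h = 60 (h = (-5/(-1)*3 - 3)*5 = (-5*(-1)*3 - 3)*5 = (5*3 - 3)*5 = (15 - 3)*5 = 12*5 = 60)
h + n(-18)*(-11) = 60 - 18*(-11) = 60 + 198 = 258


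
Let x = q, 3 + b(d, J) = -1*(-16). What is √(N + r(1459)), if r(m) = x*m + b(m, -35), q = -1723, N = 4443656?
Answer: 2*√482453 ≈ 1389.2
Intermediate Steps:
b(d, J) = 13 (b(d, J) = -3 - 1*(-16) = -3 + 16 = 13)
x = -1723
r(m) = 13 - 1723*m (r(m) = -1723*m + 13 = 13 - 1723*m)
√(N + r(1459)) = √(4443656 + (13 - 1723*1459)) = √(4443656 + (13 - 2513857)) = √(4443656 - 2513844) = √1929812 = 2*√482453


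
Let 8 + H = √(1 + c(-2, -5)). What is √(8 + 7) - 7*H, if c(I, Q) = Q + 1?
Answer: 56 + √15 - 7*I*√3 ≈ 59.873 - 12.124*I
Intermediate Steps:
c(I, Q) = 1 + Q
H = -8 + I*√3 (H = -8 + √(1 + (1 - 5)) = -8 + √(1 - 4) = -8 + √(-3) = -8 + I*√3 ≈ -8.0 + 1.732*I)
√(8 + 7) - 7*H = √(8 + 7) - 7*(-8 + I*√3) = √15 + (56 - 7*I*√3) = 56 + √15 - 7*I*√3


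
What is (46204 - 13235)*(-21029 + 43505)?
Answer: 741011244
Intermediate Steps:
(46204 - 13235)*(-21029 + 43505) = 32969*22476 = 741011244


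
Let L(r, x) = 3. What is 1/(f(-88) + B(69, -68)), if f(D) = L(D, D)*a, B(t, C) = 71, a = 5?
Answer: 1/86 ≈ 0.011628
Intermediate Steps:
f(D) = 15 (f(D) = 3*5 = 15)
1/(f(-88) + B(69, -68)) = 1/(15 + 71) = 1/86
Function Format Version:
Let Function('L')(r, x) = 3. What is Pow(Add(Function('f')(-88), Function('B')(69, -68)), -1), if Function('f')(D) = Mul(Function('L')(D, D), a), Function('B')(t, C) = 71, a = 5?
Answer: Rational(1, 86) ≈ 0.011628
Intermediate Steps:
Function('f')(D) = 15 (Function('f')(D) = Mul(3, 5) = 15)
Pow(Add(Function('f')(-88), Function('B')(69, -68)), -1) = Pow(Add(15, 71), -1) = Pow(86, -1) = Rational(1, 86)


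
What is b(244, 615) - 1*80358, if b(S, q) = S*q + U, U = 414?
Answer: 70116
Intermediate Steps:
b(S, q) = 414 + S*q (b(S, q) = S*q + 414 = 414 + S*q)
b(244, 615) - 1*80358 = (414 + 244*615) - 1*80358 = (414 + 150060) - 80358 = 150474 - 80358 = 70116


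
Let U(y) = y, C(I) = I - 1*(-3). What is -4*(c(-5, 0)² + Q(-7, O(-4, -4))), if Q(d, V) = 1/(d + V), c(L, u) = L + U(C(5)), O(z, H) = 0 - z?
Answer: -104/3 ≈ -34.667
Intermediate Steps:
C(I) = 3 + I (C(I) = I + 3 = 3 + I)
O(z, H) = -z
c(L, u) = 8 + L (c(L, u) = L + (3 + 5) = L + 8 = 8 + L)
Q(d, V) = 1/(V + d)
-4*(c(-5, 0)² + Q(-7, O(-4, -4))) = -4*((8 - 5)² + 1/(-1*(-4) - 7)) = -4*(3² + 1/(4 - 7)) = -4*(9 + 1/(-3)) = -4*(9 - ⅓) = -4*26/3 = -104/3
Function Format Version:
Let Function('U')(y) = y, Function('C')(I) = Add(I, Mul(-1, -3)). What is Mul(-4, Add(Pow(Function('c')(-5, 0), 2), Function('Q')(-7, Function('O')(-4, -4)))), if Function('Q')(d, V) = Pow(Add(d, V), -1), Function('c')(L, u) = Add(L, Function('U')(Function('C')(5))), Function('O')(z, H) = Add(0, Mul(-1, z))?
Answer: Rational(-104, 3) ≈ -34.667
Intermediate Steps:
Function('C')(I) = Add(3, I) (Function('C')(I) = Add(I, 3) = Add(3, I))
Function('O')(z, H) = Mul(-1, z)
Function('c')(L, u) = Add(8, L) (Function('c')(L, u) = Add(L, Add(3, 5)) = Add(L, 8) = Add(8, L))
Function('Q')(d, V) = Pow(Add(V, d), -1)
Mul(-4, Add(Pow(Function('c')(-5, 0), 2), Function('Q')(-7, Function('O')(-4, -4)))) = Mul(-4, Add(Pow(Add(8, -5), 2), Pow(Add(Mul(-1, -4), -7), -1))) = Mul(-4, Add(Pow(3, 2), Pow(Add(4, -7), -1))) = Mul(-4, Add(9, Pow(-3, -1))) = Mul(-4, Add(9, Rational(-1, 3))) = Mul(-4, Rational(26, 3)) = Rational(-104, 3)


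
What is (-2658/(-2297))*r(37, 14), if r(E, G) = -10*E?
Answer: -983460/2297 ≈ -428.15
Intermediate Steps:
(-2658/(-2297))*r(37, 14) = (-2658/(-2297))*(-10*37) = -2658*(-1/2297)*(-370) = (2658/2297)*(-370) = -983460/2297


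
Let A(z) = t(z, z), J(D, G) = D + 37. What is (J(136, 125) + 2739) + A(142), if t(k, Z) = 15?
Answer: 2927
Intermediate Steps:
J(D, G) = 37 + D
A(z) = 15
(J(136, 125) + 2739) + A(142) = ((37 + 136) + 2739) + 15 = (173 + 2739) + 15 = 2912 + 15 = 2927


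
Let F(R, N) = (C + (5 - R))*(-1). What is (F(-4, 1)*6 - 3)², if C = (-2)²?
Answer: 6561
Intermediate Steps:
C = 4
F(R, N) = -9 + R (F(R, N) = (4 + (5 - R))*(-1) = (9 - R)*(-1) = -9 + R)
(F(-4, 1)*6 - 3)² = ((-9 - 4)*6 - 3)² = (-13*6 - 3)² = (-78 - 3)² = (-81)² = 6561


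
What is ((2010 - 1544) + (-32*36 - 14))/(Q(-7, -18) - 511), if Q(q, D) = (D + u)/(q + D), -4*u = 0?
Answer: 17500/12757 ≈ 1.3718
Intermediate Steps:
u = 0 (u = -¼*0 = 0)
Q(q, D) = D/(D + q) (Q(q, D) = (D + 0)/(q + D) = D/(D + q))
((2010 - 1544) + (-32*36 - 14))/(Q(-7, -18) - 511) = ((2010 - 1544) + (-32*36 - 14))/(-18/(-18 - 7) - 511) = (466 + (-1152 - 14))/(-18/(-25) - 511) = (466 - 1166)/(-18*(-1/25) - 511) = -700/(18/25 - 511) = -700/(-12757/25) = -700*(-25/12757) = 17500/12757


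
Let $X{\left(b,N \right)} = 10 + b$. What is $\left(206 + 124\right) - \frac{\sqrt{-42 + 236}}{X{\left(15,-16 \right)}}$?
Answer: $330 - \frac{\sqrt{194}}{25} \approx 329.44$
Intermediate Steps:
$\left(206 + 124\right) - \frac{\sqrt{-42 + 236}}{X{\left(15,-16 \right)}} = \left(206 + 124\right) - \frac{\sqrt{-42 + 236}}{10 + 15} = 330 - \frac{\sqrt{194}}{25}$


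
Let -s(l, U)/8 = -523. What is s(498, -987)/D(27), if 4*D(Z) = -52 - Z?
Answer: -16736/79 ≈ -211.85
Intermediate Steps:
D(Z) = -13 - Z/4 (D(Z) = (-52 - Z)/4 = -13 - Z/4)
s(l, U) = 4184 (s(l, U) = -8*(-523) = 4184)
s(498, -987)/D(27) = 4184/(-13 - ¼*27) = 4184/(-13 - 27/4) = 4184/(-79/4) = 4184*(-4/79) = -16736/79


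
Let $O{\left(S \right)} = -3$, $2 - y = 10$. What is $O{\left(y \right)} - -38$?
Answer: $35$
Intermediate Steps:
$y = -8$ ($y = 2 - 10 = -8$)
$O{\left(y \right)} - -38 = -3 - -38 = -3 + 38 = 35$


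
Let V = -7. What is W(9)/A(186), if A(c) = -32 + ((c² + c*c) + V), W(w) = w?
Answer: 3/23051 ≈ 0.00013015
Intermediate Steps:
A(c) = -39 + 2*c² (A(c) = -32 + ((c² + c*c) - 7) = -32 + ((c² + c²) - 7) = -32 + (2*c² - 7) = -32 + (-7 + 2*c²) = -39 + 2*c²)
W(9)/A(186) = 9/(-39 + 2*186²) = 9/(-39 + 2*34596) = 9/(-39 + 69192) = 9/69153 = 9*(1/69153) = 3/23051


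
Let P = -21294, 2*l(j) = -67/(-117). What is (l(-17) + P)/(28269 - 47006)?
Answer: 4982729/4384458 ≈ 1.1365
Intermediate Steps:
l(j) = 67/234 (l(j) = (-67/(-117))/2 = (-67*(-1/117))/2 = (1/2)*(67/117) = 67/234)
(l(-17) + P)/(28269 - 47006) = (67/234 - 21294)/(28269 - 47006) = -4982729/234/(-18737) = -4982729/234*(-1/18737) = 4982729/4384458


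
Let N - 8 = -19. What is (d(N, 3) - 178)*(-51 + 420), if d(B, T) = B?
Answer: -69741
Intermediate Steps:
N = -11 (N = 8 - 19 = -11)
(d(N, 3) - 178)*(-51 + 420) = (-11 - 178)*(-51 + 420) = -189*369 = -69741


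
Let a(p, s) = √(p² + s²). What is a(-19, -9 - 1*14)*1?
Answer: √890 ≈ 29.833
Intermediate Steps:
a(-19, -9 - 1*14)*1 = √((-19)² + (-9 - 1*14)²)*1 = √(361 + (-9 - 14)²)*1 = √(361 + (-23)²)*1 = √(361 + 529)*1 = √890*1 = √890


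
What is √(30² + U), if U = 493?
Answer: √1393 ≈ 37.323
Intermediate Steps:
√(30² + U) = √(30² + 493) = √(900 + 493) = √1393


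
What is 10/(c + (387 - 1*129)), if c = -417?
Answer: -10/159 ≈ -0.062893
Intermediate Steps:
10/(c + (387 - 1*129)) = 10/(-417 + (387 - 1*129)) = 10/(-417 + (387 - 129)) = 10/(-417 + 258) = 10/(-159) = -1/159*10 = -10/159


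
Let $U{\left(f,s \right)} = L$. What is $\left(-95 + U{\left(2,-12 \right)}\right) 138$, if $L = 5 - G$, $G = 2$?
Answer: $-12696$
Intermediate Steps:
$L = 3$ ($L = 5 - 2 = 3$)
$U{\left(f,s \right)} = 3$
$\left(-95 + U{\left(2,-12 \right)}\right) 138 = \left(-95 + 3\right) 138 = \left(-92\right) 138 = -12696$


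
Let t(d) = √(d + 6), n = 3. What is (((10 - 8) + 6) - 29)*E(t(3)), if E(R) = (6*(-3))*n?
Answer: 1134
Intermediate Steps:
t(d) = √(6 + d)
E(R) = -54 (E(R) = (6*(-3))*3 = -18*3 = -54)
(((10 - 8) + 6) - 29)*E(t(3)) = (((10 - 8) + 6) - 29)*(-54) = ((2 + 6) - 29)*(-54) = (8 - 29)*(-54) = -21*(-54) = 1134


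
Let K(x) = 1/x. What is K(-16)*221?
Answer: -221/16 ≈ -13.813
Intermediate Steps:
K(-16)*221 = 221/(-16) = -1/16*221 = -221/16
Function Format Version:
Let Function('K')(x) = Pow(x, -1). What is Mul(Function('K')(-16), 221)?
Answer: Rational(-221, 16) ≈ -13.813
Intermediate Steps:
Mul(Function('K')(-16), 221) = Mul(Pow(-16, -1), 221) = Mul(Rational(-1, 16), 221) = Rational(-221, 16)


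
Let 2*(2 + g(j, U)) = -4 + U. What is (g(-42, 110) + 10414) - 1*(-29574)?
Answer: 40039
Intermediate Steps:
g(j, U) = -4 + U/2 (g(j, U) = -2 + (-4 + U)/2 = -2 + (-2 + U/2) = -4 + U/2)
(g(-42, 110) + 10414) - 1*(-29574) = ((-4 + (1/2)*110) + 10414) - 1*(-29574) = ((-4 + 55) + 10414) + 29574 = (51 + 10414) + 29574 = 10465 + 29574 = 40039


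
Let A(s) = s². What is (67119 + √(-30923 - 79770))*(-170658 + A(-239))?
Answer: -7620489903 - 113537*I*√110693 ≈ -7.6205e+9 - 3.7774e+7*I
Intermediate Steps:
(67119 + √(-30923 - 79770))*(-170658 + A(-239)) = (67119 + √(-30923 - 79770))*(-170658 + (-239)²) = (67119 + √(-110693))*(-170658 + 57121) = (67119 + I*√110693)*(-113537) = -7620489903 - 113537*I*√110693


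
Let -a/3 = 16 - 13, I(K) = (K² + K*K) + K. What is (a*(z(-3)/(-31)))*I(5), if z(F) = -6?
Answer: -2970/31 ≈ -95.806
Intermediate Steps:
I(K) = K + 2*K² (I(K) = (K² + K²) + K = 2*K² + K = K + 2*K²)
a = -9 (a = -3*(16 - 13) = -3*3 = -9)
(a*(z(-3)/(-31)))*I(5) = (-(-54)/(-31))*(5*(1 + 2*5)) = (-(-54)*(-1)/31)*(5*(1 + 10)) = (-9*6/31)*(5*11) = -54/31*55 = -2970/31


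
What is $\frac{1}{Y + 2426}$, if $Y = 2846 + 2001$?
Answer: $\frac{1}{7273} \approx 0.00013749$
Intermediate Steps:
$Y = 4847$
$\frac{1}{Y + 2426} = \frac{1}{4847 + 2426} = \frac{1}{7273}$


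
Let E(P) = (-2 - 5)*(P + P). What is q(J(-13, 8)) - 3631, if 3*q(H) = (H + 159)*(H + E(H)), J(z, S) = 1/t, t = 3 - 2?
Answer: -12973/3 ≈ -4324.3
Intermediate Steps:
E(P) = -14*P
t = 1
J(z, S) = 1 (J(z, S) = 1/1 = 1)
q(H) = -13*H*(159 + H)/3 (q(H) = ((H + 159)*(H - 14*H))/3 = ((159 + H)*(-13*H))/3 = (-13*H*(159 + H))/3 = -13*H*(159 + H)/3)
q(J(-13, 8)) - 3631 = (13/3)*1*(-159 - 1*1) - 3631 = (13/3)*1*(-159 - 1) - 3631 = (13/3)*1*(-160) - 3631 = -2080/3 - 3631 = -12973/3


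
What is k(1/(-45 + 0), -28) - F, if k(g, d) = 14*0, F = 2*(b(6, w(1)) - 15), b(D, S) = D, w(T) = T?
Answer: 18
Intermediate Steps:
F = -18 (F = 2*(6 - 15) = 2*(-9) = -18)
k(g, d) = 0
k(1/(-45 + 0), -28) - F = 0 - 1*(-18) = 0 + 18 = 18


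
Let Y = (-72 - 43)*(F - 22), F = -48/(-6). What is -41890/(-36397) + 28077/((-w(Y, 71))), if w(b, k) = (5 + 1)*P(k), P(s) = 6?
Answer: -340136843/436764 ≈ -778.77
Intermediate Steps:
F = 8 (F = -48*(-⅙) = 8)
Y = 1610 (Y = (-72 - 43)*(8 - 22) = -115*(-14) = 1610)
w(b, k) = 36 (w(b, k) = (5 + 1)*6 = 6*6 = 36)
-41890/(-36397) + 28077/((-w(Y, 71))) = -41890/(-36397) + 28077/((-1*36)) = -41890*(-1/36397) + 28077/(-36) = 41890/36397 + 28077*(-1/36) = 41890/36397 - 9359/12 = -340136843/436764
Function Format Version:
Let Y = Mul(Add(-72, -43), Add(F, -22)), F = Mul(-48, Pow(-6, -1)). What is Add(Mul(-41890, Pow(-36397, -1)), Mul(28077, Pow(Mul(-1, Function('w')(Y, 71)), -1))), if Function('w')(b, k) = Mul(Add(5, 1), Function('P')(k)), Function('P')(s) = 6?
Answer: Rational(-340136843, 436764) ≈ -778.77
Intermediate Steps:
F = 8 (F = Mul(-48, Rational(-1, 6)) = 8)
Y = 1610 (Y = Mul(Add(-72, -43), Add(8, -22)) = Mul(-115, -14) = 1610)
Function('w')(b, k) = 36 (Function('w')(b, k) = Mul(Add(5, 1), 6) = Mul(6, 6) = 36)
Add(Mul(-41890, Pow(-36397, -1)), Mul(28077, Pow(Mul(-1, Function('w')(Y, 71)), -1))) = Add(Mul(-41890, Pow(-36397, -1)), Mul(28077, Pow(Mul(-1, 36), -1))) = Add(Mul(-41890, Rational(-1, 36397)), Mul(28077, Pow(-36, -1))) = Add(Rational(41890, 36397), Mul(28077, Rational(-1, 36))) = Add(Rational(41890, 36397), Rational(-9359, 12)) = Rational(-340136843, 436764)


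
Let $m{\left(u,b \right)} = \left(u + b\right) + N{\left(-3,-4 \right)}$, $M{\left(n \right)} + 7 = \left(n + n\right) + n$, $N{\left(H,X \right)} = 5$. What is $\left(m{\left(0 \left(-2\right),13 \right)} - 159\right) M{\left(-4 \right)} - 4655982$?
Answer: $-4653303$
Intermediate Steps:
$M{\left(n \right)} = -7 + 3 n$ ($M{\left(n \right)} = -7 + \left(\left(n + n\right) + n\right) = -7 + \left(2 n + n\right) = -7 + 3 n$)
$m{\left(u,b \right)} = 5 + b + u$ ($m{\left(u,b \right)} = \left(u + b\right) + 5 = \left(b + u\right) + 5 = 5 + b + u$)
$\left(m{\left(0 \left(-2\right),13 \right)} - 159\right) M{\left(-4 \right)} - 4655982 = \left(\left(5 + 13 + 0 \left(-2\right)\right) - 159\right) \left(-7 + 3 \left(-4\right)\right) - 4655982 = \left(\left(5 + 13 + 0\right) - 159\right) \left(-7 - 12\right) - 4655982 = \left(18 - 159\right) \left(-19\right) - 4655982 = \left(-141\right) \left(-19\right) - 4655982 = 2679 - 4655982 = -4653303$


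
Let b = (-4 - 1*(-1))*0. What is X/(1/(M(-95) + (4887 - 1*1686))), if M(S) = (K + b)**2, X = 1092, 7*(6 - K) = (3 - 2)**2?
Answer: 24730680/7 ≈ 3.5330e+6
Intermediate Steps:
b = 0 (b = (-4 + 1)*0 = -3*0 = 0)
K = 41/7 (K = 6 - (3 - 2)**2/7 = 6 - 1/7*1**2 = 6 - 1/7*1 = 6 - 1/7 = 41/7 ≈ 5.8571)
M(S) = 1681/49 (M(S) = (41/7 + 0)**2 = (41/7)**2 = 1681/49)
X/(1/(M(-95) + (4887 - 1*1686))) = 1092/(1/(1681/49 + (4887 - 1*1686))) = 1092/(1/(1681/49 + (4887 - 1686))) = 1092/(1/(1681/49 + 3201)) = 1092/(1/(158530/49)) = 1092/(49/158530) = 1092*(158530/49) = 24730680/7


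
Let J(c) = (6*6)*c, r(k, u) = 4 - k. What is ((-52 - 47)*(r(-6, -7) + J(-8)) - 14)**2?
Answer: 756690064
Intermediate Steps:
J(c) = 36*c
((-52 - 47)*(r(-6, -7) + J(-8)) - 14)**2 = ((-52 - 47)*((4 - 1*(-6)) + 36*(-8)) - 14)**2 = (-99*((4 + 6) - 288) - 14)**2 = (-99*(10 - 288) - 14)**2 = (-99*(-278) - 14)**2 = (27522 - 14)**2 = 27508**2 = 756690064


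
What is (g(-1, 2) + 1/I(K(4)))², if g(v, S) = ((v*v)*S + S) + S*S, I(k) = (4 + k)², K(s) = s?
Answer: 263169/4096 ≈ 64.250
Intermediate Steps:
g(v, S) = S + S² + S*v² (g(v, S) = (v²*S + S) + S² = (S*v² + S) + S² = (S + S*v²) + S² = S + S² + S*v²)
(g(-1, 2) + 1/I(K(4)))² = (2*(1 + 2 + (-1)²) + 1/((4 + 4)²))² = (2*(1 + 2 + 1) + 1/(8²))² = (2*4 + 1/64)² = (8 + 1/64)² = (513/64)² = 263169/4096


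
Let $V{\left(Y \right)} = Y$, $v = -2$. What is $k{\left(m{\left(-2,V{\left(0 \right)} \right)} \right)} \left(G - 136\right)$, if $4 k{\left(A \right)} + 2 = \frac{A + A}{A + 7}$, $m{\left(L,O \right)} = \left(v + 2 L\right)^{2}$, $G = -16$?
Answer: $\frac{532}{43} \approx 12.372$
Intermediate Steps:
$m{\left(L,O \right)} = \left(-2 + 2 L\right)^{2}$
$k{\left(A \right)} = - \frac{1}{2} + \frac{A}{2 \left(7 + A\right)}$ ($k{\left(A \right)} = - \frac{1}{2} + \frac{\left(A + A\right) \frac{1}{A + 7}}{4} = - \frac{1}{2} + \frac{2 A \frac{1}{7 + A}}{4} = - \frac{1}{2} + \frac{A}{2 \left(7 + A\right)}$)
$k{\left(m{\left(-2,V{\left(0 \right)} \right)} \right)} \left(G - 136\right) = - \frac{7}{14 + 2 \cdot 4 \left(-1 - 2\right)^{2}} \left(-16 - 136\right) = - \frac{7}{14 + 2 \cdot 4 \left(-3\right)^{2}} \left(-152\right) = - \frac{7}{14 + 2 \cdot 4 \cdot 9} \left(-152\right) = - \frac{7}{14 + 2 \cdot 36} \left(-152\right) = - \frac{7}{14 + 72} \left(-152\right) = - \frac{7}{86} \left(-152\right) = \left(-7\right) \frac{1}{86} \left(-152\right) = \left(- \frac{7}{86}\right) \left(-152\right) = \frac{532}{43}$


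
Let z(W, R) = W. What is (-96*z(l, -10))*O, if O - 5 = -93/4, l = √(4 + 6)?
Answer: 1752*√10 ≈ 5540.3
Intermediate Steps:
l = √10 ≈ 3.1623
O = -73/4 (O = 5 - 93/4 = -73/4 ≈ -18.250)
(-96*z(l, -10))*O = -96*√10*(-73/4) = 1752*√10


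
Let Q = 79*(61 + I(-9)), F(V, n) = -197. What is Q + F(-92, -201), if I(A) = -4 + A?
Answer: 3595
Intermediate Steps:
Q = 3792 (Q = 79*(61 + (-4 - 9)) = 79*(61 - 13) = 79*48 = 3792)
Q + F(-92, -201) = 3792 - 197 = 3595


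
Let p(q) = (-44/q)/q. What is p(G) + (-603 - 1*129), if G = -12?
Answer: -26363/36 ≈ -732.31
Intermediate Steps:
p(q) = -44/q²
p(G) + (-603 - 1*129) = -44/(-12)² + (-603 - 1*129) = -44*1/144 + (-603 - 129) = -11/36 - 732 = -26363/36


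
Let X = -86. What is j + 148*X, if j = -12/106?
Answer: -674590/53 ≈ -12728.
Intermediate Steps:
j = -6/53 (j = -12*1/106 = -6/53 ≈ -0.11321)
j + 148*X = -6/53 + 148*(-86) = -6/53 - 12728 = -674590/53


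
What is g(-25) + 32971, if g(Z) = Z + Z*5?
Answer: 32821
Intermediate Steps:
g(Z) = 6*Z (g(Z) = Z + 5*Z = 6*Z)
g(-25) + 32971 = 6*(-25) + 32971 = -150 + 32971 = 32821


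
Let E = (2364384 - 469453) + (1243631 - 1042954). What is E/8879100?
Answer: 174634/739925 ≈ 0.23602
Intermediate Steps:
E = 2095608 (E = 1894931 + 200677 = 2095608)
E/8879100 = 2095608/8879100 = 2095608*(1/8879100) = 174634/739925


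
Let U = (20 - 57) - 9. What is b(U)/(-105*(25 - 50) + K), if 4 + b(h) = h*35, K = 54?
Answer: -538/893 ≈ -0.60246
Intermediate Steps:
U = -46 (U = -37 - 9 = -46)
b(h) = -4 + 35*h (b(h) = -4 + h*35 = -4 + 35*h)
b(U)/(-105*(25 - 50) + K) = (-4 + 35*(-46))/(-105*(25 - 50) + 54) = (-4 - 1610)/(-105*(-25) + 54) = -1614/(2625 + 54) = -1614/2679 = -1614*1/2679 = -538/893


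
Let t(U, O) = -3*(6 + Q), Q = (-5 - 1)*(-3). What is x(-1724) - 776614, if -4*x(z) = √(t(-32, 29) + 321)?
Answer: -776614 - √249/4 ≈ -7.7662e+5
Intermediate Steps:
Q = 18 (Q = -6*(-3) = 18)
t(U, O) = -72 (t(U, O) = -3*(6 + 18) = -3*24 = -72)
x(z) = -√249/4 (x(z) = -√(-72 + 321)/4 = -√249/4)
x(-1724) - 776614 = -√249/4 - 776614 = -776614 - √249/4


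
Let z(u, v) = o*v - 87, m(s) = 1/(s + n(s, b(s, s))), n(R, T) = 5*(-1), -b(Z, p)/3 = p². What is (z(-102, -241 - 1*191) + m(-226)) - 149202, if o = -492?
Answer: 14611904/231 ≈ 63255.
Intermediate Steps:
b(Z, p) = -3*p²
n(R, T) = -5
m(s) = 1/(-5 + s) (m(s) = 1/(s - 5) = 1/(-5 + s))
z(u, v) = -87 - 492*v (z(u, v) = -492*v - 87 = -87 - 492*v)
(z(-102, -241 - 1*191) + m(-226)) - 149202 = ((-87 - 492*(-241 - 1*191)) + 1/(-5 - 226)) - 149202 = ((-87 - 492*(-241 - 191)) + 1/(-231)) - 149202 = ((-87 - 492*(-432)) - 1/231) - 149202 = ((-87 + 212544) - 1/231) - 149202 = (212457 - 1/231) - 149202 = 49077566/231 - 149202 = 14611904/231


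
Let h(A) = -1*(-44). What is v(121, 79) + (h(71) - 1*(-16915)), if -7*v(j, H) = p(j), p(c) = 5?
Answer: 118708/7 ≈ 16958.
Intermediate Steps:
h(A) = 44
v(j, H) = -5/7 (v(j, H) = -⅐*5 = -5/7)
v(121, 79) + (h(71) - 1*(-16915)) = -5/7 + (44 - 1*(-16915)) = -5/7 + (44 + 16915) = -5/7 + 16959 = 118708/7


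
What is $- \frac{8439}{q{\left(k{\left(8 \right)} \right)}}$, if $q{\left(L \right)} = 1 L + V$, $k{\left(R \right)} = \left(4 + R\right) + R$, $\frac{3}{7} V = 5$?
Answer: $- \frac{25317}{95} \approx -266.49$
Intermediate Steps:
$V = \frac{35}{3}$ ($V = \frac{7}{3} \cdot 5 = \frac{35}{3} \approx 11.667$)
$k{\left(R \right)} = 4 + 2 R$
$q{\left(L \right)} = \frac{35}{3} + L$ ($q{\left(L \right)} = 1 L + \frac{35}{3} = L + \frac{35}{3} = \frac{35}{3} + L$)
$- \frac{8439}{q{\left(k{\left(8 \right)} \right)}} = - \frac{8439}{\frac{35}{3} + \left(4 + 2 \cdot 8\right)} = - \frac{8439}{\frac{35}{3} + \left(4 + 16\right)} = - \frac{8439}{\frac{35}{3} + 20} = - \frac{8439}{\frac{95}{3}} = \left(-8439\right) \frac{3}{95} = - \frac{25317}{95}$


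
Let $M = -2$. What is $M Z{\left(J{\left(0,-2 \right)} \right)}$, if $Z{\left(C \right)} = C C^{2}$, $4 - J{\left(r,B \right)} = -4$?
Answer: $-1024$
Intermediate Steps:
$J{\left(r,B \right)} = 8$ ($J{\left(r,B \right)} = 4 - -4 = 4 + 4 = 8$)
$Z{\left(C \right)} = C^{3}$
$M Z{\left(J{\left(0,-2 \right)} \right)} = - 2 \cdot 8^{3} = \left(-2\right) 512 = -1024$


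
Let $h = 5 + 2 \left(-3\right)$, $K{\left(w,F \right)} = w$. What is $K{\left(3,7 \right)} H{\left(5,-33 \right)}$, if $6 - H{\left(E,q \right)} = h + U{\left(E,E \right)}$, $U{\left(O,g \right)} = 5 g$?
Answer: $-54$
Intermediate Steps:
$h = -1$ ($h = 5 - 6 = -1$)
$H{\left(E,q \right)} = 7 - 5 E$ ($H{\left(E,q \right)} = 6 - \left(-1 + 5 E\right) = 7 - 5 E$)
$K{\left(3,7 \right)} H{\left(5,-33 \right)} = 3 \left(7 - 25\right) = 3 \left(-18\right) = -54$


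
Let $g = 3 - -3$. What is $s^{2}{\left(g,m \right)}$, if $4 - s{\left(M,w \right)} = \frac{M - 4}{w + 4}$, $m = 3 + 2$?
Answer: $\frac{1156}{81} \approx 14.272$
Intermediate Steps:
$m = 5$
$g = 6$ ($g = 3 + 3 = 6$)
$s{\left(M,w \right)} = 4 - \frac{-4 + M}{4 + w}$ ($s{\left(M,w \right)} = 4 - \frac{M - 4}{w + 4} = 4 - \frac{-4 + M}{4 + w}$)
$s^{2}{\left(g,m \right)} = \left(\frac{20 - 6 + 4 \cdot 5}{4 + 5}\right)^{2} = \left(\frac{20 - 6 + 20}{9}\right)^{2} = \left(\frac{1}{9} \cdot 34\right)^{2} = \left(\frac{34}{9}\right)^{2} = \frac{1156}{81}$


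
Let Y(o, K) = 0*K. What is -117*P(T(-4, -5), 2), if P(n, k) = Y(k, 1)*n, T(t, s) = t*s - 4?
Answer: 0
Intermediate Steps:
T(t, s) = -4 + s*t (T(t, s) = s*t - 4 = -4 + s*t)
Y(o, K) = 0
P(n, k) = 0 (P(n, k) = 0*n = 0)
-117*P(T(-4, -5), 2) = -117*0 = 0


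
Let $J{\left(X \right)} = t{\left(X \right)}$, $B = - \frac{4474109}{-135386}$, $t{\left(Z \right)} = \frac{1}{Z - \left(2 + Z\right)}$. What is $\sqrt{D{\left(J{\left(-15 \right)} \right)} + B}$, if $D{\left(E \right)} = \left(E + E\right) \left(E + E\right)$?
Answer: $\frac{11 \sqrt{5157529670}}{135386} \approx 5.835$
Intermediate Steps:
$t{\left(Z \right)} = - \frac{1}{2}$ ($t{\left(Z \right)} = \frac{1}{-2} = - \frac{1}{2}$)
$B = \frac{4474109}{135386}$ ($B = \left(-4474109\right) \left(- \frac{1}{135386}\right) = \frac{4474109}{135386} \approx 33.047$)
$J{\left(X \right)} = - \frac{1}{2}$
$D{\left(E \right)} = 4 E^{2}$ ($D{\left(E \right)} = 2 E 2 E = 4 E^{2}$)
$\sqrt{D{\left(J{\left(-15 \right)} \right)} + B} = \sqrt{4 \left(- \frac{1}{2}\right)^{2} + \frac{4474109}{135386}} = \sqrt{4 \cdot \frac{1}{4} + \frac{4474109}{135386}} = \sqrt{1 + \frac{4474109}{135386}} = \sqrt{\frac{4609495}{135386}} = \frac{11 \sqrt{5157529670}}{135386}$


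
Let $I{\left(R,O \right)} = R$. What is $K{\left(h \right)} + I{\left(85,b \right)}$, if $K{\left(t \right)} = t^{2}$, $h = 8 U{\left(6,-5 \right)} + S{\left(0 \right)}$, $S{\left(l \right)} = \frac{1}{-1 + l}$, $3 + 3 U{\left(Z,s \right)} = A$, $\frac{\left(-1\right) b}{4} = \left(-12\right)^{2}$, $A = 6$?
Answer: $134$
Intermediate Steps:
$b = -576$ ($b = - 4 \left(-12\right)^{2} = \left(-4\right) 144 = -576$)
$U{\left(Z,s \right)} = 1$ ($U{\left(Z,s \right)} = -1 + \frac{1}{3} \cdot 6 = -1 + 2 = 1$)
$h = 7$ ($h = 8 \cdot 1 + \frac{1}{-1 + 0} = 8 + \frac{1}{-1} = 8 - 1 = 7$)
$K{\left(h \right)} + I{\left(85,b \right)} = 7^{2} + 85 = 49 + 85 = 134$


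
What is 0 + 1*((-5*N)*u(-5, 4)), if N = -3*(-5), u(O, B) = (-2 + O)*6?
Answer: 3150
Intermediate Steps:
u(O, B) = -12 + 6*O
N = 15
0 + 1*((-5*N)*u(-5, 4)) = 0 + 1*((-5*15)*(-12 + 6*(-5))) = 0 + 1*(-75*(-12 - 30)) = 0 + 1*(-75*(-42)) = 0 + 1*3150 = 0 + 3150 = 3150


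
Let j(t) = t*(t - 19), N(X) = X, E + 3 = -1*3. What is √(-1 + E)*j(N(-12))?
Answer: 372*I*√7 ≈ 984.22*I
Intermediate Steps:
E = -6 (E = -3 - 1*3 = -3 - 3 = -6)
j(t) = t*(-19 + t)
√(-1 + E)*j(N(-12)) = √(-1 - 6)*(-12*(-19 - 12)) = √(-7)*(-12*(-31)) = (I*√7)*372 = 372*I*√7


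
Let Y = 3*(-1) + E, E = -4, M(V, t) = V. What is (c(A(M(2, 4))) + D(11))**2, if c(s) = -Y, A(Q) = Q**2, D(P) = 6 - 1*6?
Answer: 49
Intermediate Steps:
D(P) = 0 (D(P) = 6 - 6 = 0)
Y = -7 (Y = 3*(-1) - 4 = -3 - 4 = -7)
c(s) = 7 (c(s) = -1*(-7) = 7)
(c(A(M(2, 4))) + D(11))**2 = (7 + 0)**2 = 7**2 = 49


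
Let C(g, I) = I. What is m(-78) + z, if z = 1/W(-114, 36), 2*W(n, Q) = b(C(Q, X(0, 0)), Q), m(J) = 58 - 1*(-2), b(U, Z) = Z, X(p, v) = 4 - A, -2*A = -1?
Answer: 1081/18 ≈ 60.056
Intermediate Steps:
A = 1/2 (A = -1/2*(-1) = 1/2 ≈ 0.50000)
X(p, v) = 7/2 (X(p, v) = 4 - 1*1/2 = 4 - 1/2 = 7/2)
m(J) = 60 (m(J) = 58 + 2 = 60)
W(n, Q) = Q/2
z = 1/18 (z = 1/((1/2)*36) = 1/18 ≈ 0.055556)
m(-78) + z = 60 + 1/18 = 1081/18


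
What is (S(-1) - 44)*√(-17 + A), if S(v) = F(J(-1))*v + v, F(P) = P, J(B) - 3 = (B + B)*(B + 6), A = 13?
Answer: -76*I ≈ -76.0*I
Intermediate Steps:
J(B) = 3 + 2*B*(6 + B) (J(B) = 3 + (B + B)*(B + 6) = 3 + (2*B)*(6 + B) = 3 + 2*B*(6 + B))
S(v) = -6*v (S(v) = (3 + 2*(-1)² + 12*(-1))*v + v = (3 + 2*1 - 12)*v + v = (3 + 2 - 12)*v + v = -7*v + v = -6*v)
(S(-1) - 44)*√(-17 + A) = (-6*(-1) - 44)*√(-17 + 13) = (6 - 44)*√(-4) = -76*I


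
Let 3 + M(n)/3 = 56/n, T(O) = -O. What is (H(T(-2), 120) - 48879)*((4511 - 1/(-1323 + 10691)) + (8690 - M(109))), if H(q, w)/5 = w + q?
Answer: -651019236068903/1021112 ≈ -6.3756e+8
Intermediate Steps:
H(q, w) = 5*q + 5*w (H(q, w) = 5*(w + q) = 5*(q + w) = 5*q + 5*w)
M(n) = -9 + 168/n (M(n) = -9 + 3*(56/n) = -9 + 168/n)
(H(T(-2), 120) - 48879)*((4511 - 1/(-1323 + 10691)) + (8690 - M(109))) = ((5*(-1*(-2)) + 5*120) - 48879)*((4511 - 1/(-1323 + 10691)) + (8690 - (-9 + 168/109))) = ((5*2 + 600) - 48879)*((4511 - 1/9368) + (8690 - (-9 + 168*(1/109)))) = ((10 + 600) - 48879)*((4511 - 1*1/9368) + (8690 - (-9 + 168/109))) = (610 - 48879)*((4511 - 1/9368) + (8690 - 1*(-813/109))) = -48269*(42259047/9368 + (8690 + 813/109)) = -48269*(42259047/9368 + 948023/109) = -48269*13487315587/1021112 = -651019236068903/1021112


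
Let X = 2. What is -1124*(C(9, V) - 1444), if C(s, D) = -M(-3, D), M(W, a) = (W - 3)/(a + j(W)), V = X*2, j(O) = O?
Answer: 1616312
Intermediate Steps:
V = 4 (V = 2*2 = 4)
M(W, a) = (-3 + W)/(W + a) (M(W, a) = (W - 3)/(a + W) = (-3 + W)/(W + a))
C(s, D) = 6/(-3 + D) (C(s, D) = -(-3 - 3)/(-3 + D) = -(-6)/(-3 + D) = 6/(-3 + D))
-1124*(C(9, V) - 1444) = -1124*(6/(-3 + 4) - 1444) = -1124*(6/1 - 1444) = -1124*(6*1 - 1444) = -1124*(6 - 1444) = -1124*(-1438) = 1616312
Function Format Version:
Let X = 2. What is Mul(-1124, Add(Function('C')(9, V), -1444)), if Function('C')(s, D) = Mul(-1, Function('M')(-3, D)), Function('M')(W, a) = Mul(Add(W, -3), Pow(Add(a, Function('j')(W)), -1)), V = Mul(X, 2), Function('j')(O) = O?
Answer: 1616312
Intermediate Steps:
V = 4 (V = Mul(2, 2) = 4)
Function('M')(W, a) = Mul(Pow(Add(W, a), -1), Add(-3, W)) (Function('M')(W, a) = Mul(Add(W, -3), Pow(Add(a, W), -1)) = Mul(Add(-3, W), Pow(Add(W, a), -1)) = Mul(Pow(Add(W, a), -1), Add(-3, W)))
Function('C')(s, D) = Mul(6, Pow(Add(-3, D), -1)) (Function('C')(s, D) = Mul(-1, Mul(Pow(Add(-3, D), -1), Add(-3, -3))) = Mul(-1, Mul(Pow(Add(-3, D), -1), -6)) = Mul(-1, Mul(-6, Pow(Add(-3, D), -1))) = Mul(6, Pow(Add(-3, D), -1)))
Mul(-1124, Add(Function('C')(9, V), -1444)) = Mul(-1124, Add(Mul(6, Pow(Add(-3, 4), -1)), -1444)) = Mul(-1124, Add(Mul(6, Pow(1, -1)), -1444)) = Mul(-1124, Add(Mul(6, 1), -1444)) = Mul(-1124, Add(6, -1444)) = Mul(-1124, -1438) = 1616312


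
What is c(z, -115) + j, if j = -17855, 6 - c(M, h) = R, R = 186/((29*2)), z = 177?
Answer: -517714/29 ≈ -17852.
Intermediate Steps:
R = 93/29 (R = 186/58 = 186*(1/58) = 93/29 ≈ 3.2069)
c(M, h) = 81/29 (c(M, h) = 6 - 1*93/29 = 6 - 93/29 = 81/29)
c(z, -115) + j = 81/29 - 17855 = -517714/29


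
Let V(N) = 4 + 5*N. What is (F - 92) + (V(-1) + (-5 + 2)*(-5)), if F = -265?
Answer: -343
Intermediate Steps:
(F - 92) + (V(-1) + (-5 + 2)*(-5)) = (-265 - 92) + ((4 + 5*(-1)) + (-5 + 2)*(-5)) = -357 + ((4 - 5) - 3*(-5)) = -357 + (-1 + 15) = -357 + 14 = -343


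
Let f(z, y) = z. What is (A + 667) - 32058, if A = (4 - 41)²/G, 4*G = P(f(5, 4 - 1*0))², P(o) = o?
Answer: -779299/25 ≈ -31172.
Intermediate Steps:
G = 25/4 (G = (¼)*5² = (¼)*25 = 25/4 ≈ 6.2500)
A = 5476/25 (A = (4 - 41)²/(25/4) = (-37)²*(4/25) = 1369*(4/25) = 5476/25 ≈ 219.04)
(A + 667) - 32058 = (5476/25 + 667) - 32058 = 22151/25 - 32058 = -779299/25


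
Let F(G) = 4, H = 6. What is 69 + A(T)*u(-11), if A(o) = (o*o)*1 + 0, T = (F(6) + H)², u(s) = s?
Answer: -109931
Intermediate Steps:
T = 100 (T = (4 + 6)² = 10² = 100)
A(o) = o² (A(o) = o²*1 + 0 = o² + 0 = o²)
69 + A(T)*u(-11) = 69 + 100²*(-11) = 69 + 10000*(-11) = 69 - 110000 = -109931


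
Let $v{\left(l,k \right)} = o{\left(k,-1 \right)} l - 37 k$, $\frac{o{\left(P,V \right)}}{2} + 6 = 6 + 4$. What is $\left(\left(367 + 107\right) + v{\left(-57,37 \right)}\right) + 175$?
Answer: $-1176$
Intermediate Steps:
$o{\left(P,V \right)} = 8$ ($o{\left(P,V \right)} = -12 + 2 \left(6 + 4\right) = -12 + 2 \cdot 10 = -12 + 20 = 8$)
$v{\left(l,k \right)} = - 37 k + 8 l$ ($v{\left(l,k \right)} = 8 l - 37 k = - 37 k + 8 l$)
$\left(\left(367 + 107\right) + v{\left(-57,37 \right)}\right) + 175 = \left(\left(367 + 107\right) + \left(\left(-37\right) 37 + 8 \left(-57\right)\right)\right) + 175 = \left(474 - 1825\right) + 175 = -1351 + 175 = -1176$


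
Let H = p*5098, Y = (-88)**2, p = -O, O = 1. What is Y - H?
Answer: 12842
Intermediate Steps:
p = -1 (p = -1*1 = -1)
Y = 7744
H = -5098 (H = -1*5098 = -5098)
Y - H = 7744 - 1*(-5098) = 7744 + 5098 = 12842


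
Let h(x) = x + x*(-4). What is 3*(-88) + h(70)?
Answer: -474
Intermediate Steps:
h(x) = -3*x (h(x) = x - 4*x = -3*x)
3*(-88) + h(70) = 3*(-88) - 3*70 = -264 - 210 = -474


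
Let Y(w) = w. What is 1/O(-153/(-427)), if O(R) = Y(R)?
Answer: 427/153 ≈ 2.7908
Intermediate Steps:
O(R) = R
1/O(-153/(-427)) = 1/(-153/(-427)) = 1/(-153*(-1/427)) = 1/(153/427) = 427/153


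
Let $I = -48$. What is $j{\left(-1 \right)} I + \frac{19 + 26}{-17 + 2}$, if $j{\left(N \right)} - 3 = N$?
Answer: $-99$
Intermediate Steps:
$j{\left(N \right)} = 3 + N$
$j{\left(-1 \right)} I + \frac{19 + 26}{-17 + 2} = \left(3 - 1\right) \left(-48\right) + \frac{19 + 26}{-17 + 2} = 2 \left(-48\right) + \frac{45}{-15} = -96 + 45 \left(- \frac{1}{15}\right) = -96 - 3 = -99$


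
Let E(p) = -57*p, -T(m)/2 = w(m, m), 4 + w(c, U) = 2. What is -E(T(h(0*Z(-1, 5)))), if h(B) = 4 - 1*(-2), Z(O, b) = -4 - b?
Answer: 228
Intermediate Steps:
w(c, U) = -2 (w(c, U) = -4 + 2 = -2)
h(B) = 6 (h(B) = 4 + 2 = 6)
T(m) = 4 (T(m) = -2*(-2) = 4)
-E(T(h(0*Z(-1, 5)))) = -(-57)*4 = -1*(-228) = 228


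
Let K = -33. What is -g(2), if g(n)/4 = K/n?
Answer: 66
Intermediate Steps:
g(n) = -132/n (g(n) = 4*(-33/n) = -132/n)
-g(2) = -(-132)/2 = -1*(-66) = 66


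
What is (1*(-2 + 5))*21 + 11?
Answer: 74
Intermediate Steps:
(1*(-2 + 5))*21 + 11 = (1*3)*21 + 11 = 3*21 + 11 = 63 + 11 = 74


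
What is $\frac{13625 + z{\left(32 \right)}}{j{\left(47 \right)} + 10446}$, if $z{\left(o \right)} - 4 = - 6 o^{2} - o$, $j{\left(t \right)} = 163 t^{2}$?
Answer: $\frac{7453}{370513} \approx 0.020115$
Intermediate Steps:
$z{\left(o \right)} = 4 - o - 6 o^{2}$ ($z{\left(o \right)} = 4 - \left(o + 6 o^{2}\right) = 4 - o - 6 o^{2}$)
$\frac{13625 + z{\left(32 \right)}}{j{\left(47 \right)} + 10446} = \frac{13625 - \left(28 + 6144\right)}{163 \cdot 47^{2} + 10446} = \frac{13625 - 6172}{163 \cdot 2209 + 10446} = \frac{13625 - 6172}{360067 + 10446} = \frac{13625 - 6172}{370513} = 7453 \cdot \frac{1}{370513} = \frac{7453}{370513}$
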